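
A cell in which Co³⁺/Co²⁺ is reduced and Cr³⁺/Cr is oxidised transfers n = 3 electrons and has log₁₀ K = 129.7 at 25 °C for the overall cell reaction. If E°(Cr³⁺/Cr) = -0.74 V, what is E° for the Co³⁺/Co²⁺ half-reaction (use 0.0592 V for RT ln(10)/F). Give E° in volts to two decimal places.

+1.82 V

E°cell = (0.0592/n)·log K = (0.0592/3)(129.7) = +2.559 V.
Since Co³⁺/Co²⁺ is the cathode and Cr³⁺/Cr the anode, E°cell = E°(Co³⁺/Co²⁺) − E°(Cr³⁺/Cr).
So E°(Co³⁺/Co²⁺) = E°cell + E°(Cr³⁺/Cr) = +2.559 + (-0.74) = +1.82 V.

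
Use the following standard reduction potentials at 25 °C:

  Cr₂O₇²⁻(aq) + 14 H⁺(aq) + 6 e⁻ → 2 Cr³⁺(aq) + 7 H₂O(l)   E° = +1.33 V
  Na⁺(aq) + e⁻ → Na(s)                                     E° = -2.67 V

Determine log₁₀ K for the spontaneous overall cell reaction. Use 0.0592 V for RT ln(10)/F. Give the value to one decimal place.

405.4

Cathode: Cr₂O₇²⁻/Cr³⁺; anode: Na⁺/Na. E°cell = +4.00 V, n = 6.
log K = nE°cell / 0.0592 = (6)(+4.00) / 0.0592 = 405.4.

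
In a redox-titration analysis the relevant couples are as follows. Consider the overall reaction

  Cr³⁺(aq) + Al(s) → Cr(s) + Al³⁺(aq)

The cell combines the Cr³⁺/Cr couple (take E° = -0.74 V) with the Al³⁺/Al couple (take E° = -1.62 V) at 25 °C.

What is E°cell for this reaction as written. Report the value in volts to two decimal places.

+0.88 V

The Cr³⁺/Cr couple has the higher reduction potential, so it is the cathode; Al³⁺/Al is oxidised at the anode.
E°cell = E°(cathode) − E°(anode) = (-0.74) − (-1.62) = +0.88 V.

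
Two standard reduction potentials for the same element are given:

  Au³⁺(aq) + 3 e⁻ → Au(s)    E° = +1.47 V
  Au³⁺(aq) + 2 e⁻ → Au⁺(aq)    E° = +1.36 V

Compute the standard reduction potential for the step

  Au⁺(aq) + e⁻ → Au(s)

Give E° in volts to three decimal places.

+1.690 V

Sequential free energies add, so n₃E°₃ = n₁E°₁ + n₂E°₂.
With n₃ = 3, and the known step contributing 2×(+1.36) V, the unknown satisfies 1·E° = 3×(+1.47) − 2×(+1.36) = +1.690.
E° = +1.690 / 1 = +1.690 V.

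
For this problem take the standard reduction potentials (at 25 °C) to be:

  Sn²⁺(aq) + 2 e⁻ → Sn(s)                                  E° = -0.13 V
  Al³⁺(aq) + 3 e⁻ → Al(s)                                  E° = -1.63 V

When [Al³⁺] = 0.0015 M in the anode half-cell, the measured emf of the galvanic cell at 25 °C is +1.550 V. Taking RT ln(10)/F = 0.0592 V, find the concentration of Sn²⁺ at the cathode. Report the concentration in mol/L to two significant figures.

Sn²⁺/Sn is the cathode, Al³⁺/Al the anode: E°cell = +1.50 V, n = 6.
Overall reaction: 3 Sn²⁺(aq) + 2 Al(s) → 3 Sn(s) + 2 Al³⁺(aq); Q = [Al³⁺]^2/[Sn²⁺]^3.
From E = E° − (0.0592/n) log Q: log Q = (E° − E)·n/0.0592 = (+1.50 − (+1.550))·6/0.0592 = -5.0676.
So 3·log[Sn²⁺] = 2·log(0.0015) − log Q = -5.6478 − (-5.0676) = -0.5802; log[Sn²⁺] = -0.5802 / 3 = -0.1934; [Sn²⁺] = 10^(-0.1934) ≈ 0.64 M.

0.64 M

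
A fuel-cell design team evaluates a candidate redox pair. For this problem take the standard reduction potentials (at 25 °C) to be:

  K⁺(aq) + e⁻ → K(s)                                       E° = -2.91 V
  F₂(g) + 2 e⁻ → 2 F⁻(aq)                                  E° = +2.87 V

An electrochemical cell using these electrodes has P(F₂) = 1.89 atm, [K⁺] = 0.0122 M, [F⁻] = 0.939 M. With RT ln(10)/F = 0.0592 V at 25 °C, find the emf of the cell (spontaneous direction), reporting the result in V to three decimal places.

F₂/F⁻ is the cathode (higher E°), K⁺/K the anode: E°cell = +2.87 − (-2.91) = +5.78 V, n = 2.
Overall: F₂(g) + 2 K(s) → 2 F⁻(aq) + 2 K⁺(aq)
Q = [F⁻]^2·[K⁺]^2 / (P(F₂)); log Q = -4.158.
E = E° − (0.0592/n) log Q = +5.78 − (0.0592/2)(-4.158) = +5.903 V.

+5.903 V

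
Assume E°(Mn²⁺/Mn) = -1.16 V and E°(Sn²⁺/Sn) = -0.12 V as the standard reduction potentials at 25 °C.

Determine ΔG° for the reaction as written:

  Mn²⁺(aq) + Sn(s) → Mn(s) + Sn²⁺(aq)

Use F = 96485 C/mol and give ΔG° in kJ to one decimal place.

+200.7 kJ

As written, Mn²⁺/Mn is reduced (cathode) and Sn²⁺/Sn is oxidised (anode), so E°cell = (-1.16) − (-0.12) = -1.04 V.
Balancing electrons gives n = 2.
ΔG° = −nFE° = −(2)(96485)(-1.04) = 200,689 J = +200.7 kJ.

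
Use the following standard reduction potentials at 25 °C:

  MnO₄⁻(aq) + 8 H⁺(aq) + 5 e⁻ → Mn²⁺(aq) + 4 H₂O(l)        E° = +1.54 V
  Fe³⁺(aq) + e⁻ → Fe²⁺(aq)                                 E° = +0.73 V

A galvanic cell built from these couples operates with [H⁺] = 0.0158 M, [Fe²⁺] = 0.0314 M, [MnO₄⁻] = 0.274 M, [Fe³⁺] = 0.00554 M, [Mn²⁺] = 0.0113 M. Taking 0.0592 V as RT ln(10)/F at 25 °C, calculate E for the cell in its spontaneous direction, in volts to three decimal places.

+0.700 V

MnO₄⁻/Mn²⁺ is the cathode (higher E°), Fe³⁺/Fe²⁺ the anode: E°cell = +1.54 − (+0.73) = +0.81 V, n = 5.
Overall: MnO₄⁻(aq) + 8 H⁺(aq) + 5 Fe²⁺(aq) → Mn²⁺(aq) + 4 H₂O(l) + 5 Fe³⁺(aq)
Q = [Mn²⁺]·[Fe³⁺]^5 / ([MnO₄⁻]·[H⁺]^8·[Fe²⁺]^5); log Q = 9.259.
E = E° − (0.0592/n) log Q = +0.81 − (0.0592/5)(9.259) = +0.700 V.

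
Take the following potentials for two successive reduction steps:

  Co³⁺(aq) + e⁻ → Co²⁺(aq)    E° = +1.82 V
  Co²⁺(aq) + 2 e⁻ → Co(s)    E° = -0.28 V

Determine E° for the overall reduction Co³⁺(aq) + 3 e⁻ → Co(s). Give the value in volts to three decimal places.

+0.420 V

Adding the free-energy changes (−nFE°) of the two steps gives −n₃FE°₃ = −n₁FE°₁ − n₂FE°₂.
E°₃ = (1×+1.82 + 2×-0.28) / 3 = (+1.260) / 3 = +0.420 V.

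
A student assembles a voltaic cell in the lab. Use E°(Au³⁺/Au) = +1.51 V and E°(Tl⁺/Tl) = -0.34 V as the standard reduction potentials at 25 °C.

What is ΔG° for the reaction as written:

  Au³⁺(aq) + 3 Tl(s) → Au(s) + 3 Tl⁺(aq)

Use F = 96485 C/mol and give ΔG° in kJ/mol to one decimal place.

As written, Au³⁺/Au is reduced (cathode) and Tl⁺/Tl is oxidised (anode), so E°cell = (+1.51) − (-0.34) = +1.85 V.
Balancing electrons gives n = 3.
ΔG° = −nFE° = −(3)(96485)(+1.85) = -535,492 J = -535.5 kJ/mol.

-535.5 kJ/mol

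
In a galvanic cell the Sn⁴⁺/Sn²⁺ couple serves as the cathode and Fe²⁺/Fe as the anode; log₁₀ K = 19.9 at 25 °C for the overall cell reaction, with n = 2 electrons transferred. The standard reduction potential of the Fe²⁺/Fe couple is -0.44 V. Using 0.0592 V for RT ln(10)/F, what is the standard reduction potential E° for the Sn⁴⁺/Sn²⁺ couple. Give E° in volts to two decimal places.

+0.15 V

E°cell = (0.0592/n)·log K = (0.0592/2)(19.9) = +0.589 V.
Since Sn⁴⁺/Sn²⁺ is the cathode and Fe²⁺/Fe the anode, E°cell = E°(Sn⁴⁺/Sn²⁺) − E°(Fe²⁺/Fe).
So E°(Sn⁴⁺/Sn²⁺) = E°cell + E°(Fe²⁺/Fe) = +0.589 + (-0.44) = +0.15 V.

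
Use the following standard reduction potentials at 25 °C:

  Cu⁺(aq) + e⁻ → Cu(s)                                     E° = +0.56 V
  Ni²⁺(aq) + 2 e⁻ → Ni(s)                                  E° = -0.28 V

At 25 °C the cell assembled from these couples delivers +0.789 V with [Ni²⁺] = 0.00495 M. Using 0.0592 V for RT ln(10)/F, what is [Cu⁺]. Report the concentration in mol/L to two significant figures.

Cu⁺/Cu is the cathode, Ni²⁺/Ni the anode: E°cell = +0.84 V, n = 2.
Overall reaction: 2 Cu⁺(aq) + Ni(s) → 2 Cu(s) + Ni²⁺(aq); Q = [Ni²⁺]^1/[Cu⁺]^2.
From E = E° − (0.0592/n) log Q: log Q = (E° − E)·n/0.0592 = (+0.84 − (+0.789))·2/0.0592 = 1.7230.
So 2·log[Cu⁺] = 1·log(0.00495) − log Q = -2.3054 − (1.7230) = -4.0284; log[Cu⁺] = -4.0284 / 2 = -2.0142; [Cu⁺] = 10^(-2.0142) ≈ 0.0097 M.

0.0097 M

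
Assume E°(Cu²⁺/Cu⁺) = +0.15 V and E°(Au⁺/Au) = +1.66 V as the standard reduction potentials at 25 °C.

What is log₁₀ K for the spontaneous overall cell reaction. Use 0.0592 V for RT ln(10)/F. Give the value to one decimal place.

Cathode: Au⁺/Au; anode: Cu²⁺/Cu⁺. E°cell = +1.51 V, n = 1.
log K = nE°cell / 0.0592 = (1)(+1.51) / 0.0592 = 25.5.

25.5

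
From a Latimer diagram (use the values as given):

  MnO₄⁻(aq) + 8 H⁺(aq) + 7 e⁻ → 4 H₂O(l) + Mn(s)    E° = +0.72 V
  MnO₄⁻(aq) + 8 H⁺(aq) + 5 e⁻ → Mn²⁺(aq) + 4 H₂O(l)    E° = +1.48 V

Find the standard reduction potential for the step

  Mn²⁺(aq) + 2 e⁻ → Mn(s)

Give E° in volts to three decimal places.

-1.180 V

Sequential free energies add, so n₃E°₃ = n₁E°₁ + n₂E°₂.
With n₃ = 7, and the known step contributing 5×(+1.48) V, the unknown satisfies 2·E° = 7×(+0.72) − 5×(+1.48) = -2.360.
E° = -2.360 / 2 = -1.180 V.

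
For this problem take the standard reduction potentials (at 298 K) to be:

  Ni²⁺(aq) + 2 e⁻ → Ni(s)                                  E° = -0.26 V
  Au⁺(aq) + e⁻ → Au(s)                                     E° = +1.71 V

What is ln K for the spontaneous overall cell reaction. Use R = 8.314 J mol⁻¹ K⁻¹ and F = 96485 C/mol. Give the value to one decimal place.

Cathode: Au⁺/Au; anode: Ni²⁺/Ni. E°cell = (+1.71) − (-0.26) = +1.97 V, with n = 2.
ΔG° = −nFE° = −RT ln K, so ln K = nFE°/(RT) = (2)(96485)(+1.97) / ((8.314)(298)) = 153.437.

153.4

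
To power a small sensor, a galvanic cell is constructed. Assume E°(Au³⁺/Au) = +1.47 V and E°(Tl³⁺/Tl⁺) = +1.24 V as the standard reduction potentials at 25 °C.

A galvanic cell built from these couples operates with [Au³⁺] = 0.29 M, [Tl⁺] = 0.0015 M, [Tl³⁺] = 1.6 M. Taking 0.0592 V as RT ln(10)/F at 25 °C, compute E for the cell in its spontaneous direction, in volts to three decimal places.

+0.130 V

Au³⁺/Au is the cathode (higher E°), Tl³⁺/Tl⁺ the anode: E°cell = +1.47 − (+1.24) = +0.23 V, n = 6.
Overall: 2 Au³⁺(aq) + 3 Tl⁺(aq) → 2 Au(s) + 3 Tl³⁺(aq)
Q = [Tl³⁺]^3 / ([Au³⁺]^2·[Tl⁺]^3); log Q = 10.159.
E = E° − (0.0592/n) log Q = +0.23 − (0.0592/6)(10.159) = +0.130 V.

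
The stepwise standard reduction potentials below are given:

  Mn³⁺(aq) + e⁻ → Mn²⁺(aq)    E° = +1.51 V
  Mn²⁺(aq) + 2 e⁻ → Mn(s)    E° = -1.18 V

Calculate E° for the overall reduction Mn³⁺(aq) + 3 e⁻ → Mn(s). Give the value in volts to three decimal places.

Standard free energies of sequential steps add: ΔG°₃ = ΔG°₁ + ΔG°₂, so n₃E°₃ = n₁E°₁ + n₂E°₂.
E°₃ = (1×+1.51 + 2×-1.18) / 3 = (-0.850) / 3 = -0.283 V.

-0.283 V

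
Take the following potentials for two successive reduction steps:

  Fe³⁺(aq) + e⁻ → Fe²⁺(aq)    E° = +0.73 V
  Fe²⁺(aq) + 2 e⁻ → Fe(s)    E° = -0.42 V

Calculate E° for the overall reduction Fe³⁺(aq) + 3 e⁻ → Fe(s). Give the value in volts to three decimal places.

-0.037 V

Adding the free-energy changes (−nFE°) of the two steps gives −n₃FE°₃ = −n₁FE°₁ − n₂FE°₂.
E°₃ = (1×+0.73 + 2×-0.42) / 3 = (-0.110) / 3 = -0.037 V.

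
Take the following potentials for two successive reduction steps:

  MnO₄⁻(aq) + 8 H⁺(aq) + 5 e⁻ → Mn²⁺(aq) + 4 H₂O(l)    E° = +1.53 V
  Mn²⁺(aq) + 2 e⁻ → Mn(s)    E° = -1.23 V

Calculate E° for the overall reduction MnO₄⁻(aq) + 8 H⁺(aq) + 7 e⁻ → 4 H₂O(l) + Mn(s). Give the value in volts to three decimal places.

Adding the free-energy changes (−nFE°) of the two steps gives −n₃FE°₃ = −n₁FE°₁ − n₂FE°₂.
E°₃ = (5×+1.53 + 2×-1.23) / 7 = (+5.190) / 7 = +0.741 V.
Simply averaging or adding the two E° values would be wrong; the electron-weighted sum is required.

+0.741 V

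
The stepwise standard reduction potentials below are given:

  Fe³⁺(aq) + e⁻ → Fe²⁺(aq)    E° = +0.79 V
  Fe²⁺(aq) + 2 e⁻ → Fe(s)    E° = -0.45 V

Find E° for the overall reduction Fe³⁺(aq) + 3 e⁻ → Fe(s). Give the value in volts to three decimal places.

Standard free energies of sequential steps add: ΔG°₃ = ΔG°₁ + ΔG°₂, so n₃E°₃ = n₁E°₁ + n₂E°₂.
E°₃ = (1×+0.79 + 2×-0.45) / 3 = (-0.110) / 3 = -0.037 V.

-0.037 V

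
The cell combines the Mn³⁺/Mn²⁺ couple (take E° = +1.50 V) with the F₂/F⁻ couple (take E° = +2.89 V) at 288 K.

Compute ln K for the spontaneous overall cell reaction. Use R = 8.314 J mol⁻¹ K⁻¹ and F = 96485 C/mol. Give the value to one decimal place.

Cathode: F₂/F⁻; anode: Mn³⁺/Mn²⁺. E°cell = (+2.89) − (+1.50) = +1.39 V, with n = 2.
ΔG° = −nFE° = −RT ln K, so ln K = nFE°/(RT) = (2)(96485)(+1.39) / ((8.314)(288)) = 112.022.

112.0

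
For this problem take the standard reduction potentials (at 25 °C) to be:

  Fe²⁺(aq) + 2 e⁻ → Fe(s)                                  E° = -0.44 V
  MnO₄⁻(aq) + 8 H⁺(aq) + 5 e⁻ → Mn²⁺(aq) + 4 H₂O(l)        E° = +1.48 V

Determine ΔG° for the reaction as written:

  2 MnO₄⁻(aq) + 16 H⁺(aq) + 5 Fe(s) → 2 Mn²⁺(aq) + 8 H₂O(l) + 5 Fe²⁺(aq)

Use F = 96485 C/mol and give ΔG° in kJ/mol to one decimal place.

-1852.5 kJ/mol

As written, MnO₄⁻/Mn²⁺ is reduced (cathode) and Fe²⁺/Fe is oxidised (anode), so E°cell = (+1.48) − (-0.44) = +1.92 V.
Balancing electrons gives n = 10.
ΔG° = −nFE° = −(10)(96485)(+1.92) = -1,852,512 J = -1852.5 kJ/mol.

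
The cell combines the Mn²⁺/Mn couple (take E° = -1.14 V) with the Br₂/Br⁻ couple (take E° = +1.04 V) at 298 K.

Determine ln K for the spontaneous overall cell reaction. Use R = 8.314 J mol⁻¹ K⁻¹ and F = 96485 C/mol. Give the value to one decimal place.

169.8

Cathode: Br₂/Br⁻; anode: Mn²⁺/Mn. E°cell = (+1.04) − (-1.14) = +2.18 V, with n = 2.
ΔG° = −nFE° = −RT ln K, so ln K = nFE°/(RT) = (2)(96485)(+2.18) / ((8.314)(298)) = 169.793.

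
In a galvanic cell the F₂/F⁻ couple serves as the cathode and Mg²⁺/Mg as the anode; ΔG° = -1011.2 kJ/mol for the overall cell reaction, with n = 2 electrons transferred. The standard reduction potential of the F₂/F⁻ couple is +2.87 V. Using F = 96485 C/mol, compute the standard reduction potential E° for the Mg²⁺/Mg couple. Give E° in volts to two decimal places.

-2.37 V

E°cell = −ΔG°/(nF) = −(-1011.2×10³)/((2)(96485)) = +5.240 V.
Since F₂/F⁻ is the cathode and Mg²⁺/Mg the anode, E°cell = E°(F₂/F⁻) − E°(Mg²⁺/Mg).
So E°(Mg²⁺/Mg) = E°(F₂/F⁻) − E°cell = (+2.87) − (+5.240) = -2.37 V.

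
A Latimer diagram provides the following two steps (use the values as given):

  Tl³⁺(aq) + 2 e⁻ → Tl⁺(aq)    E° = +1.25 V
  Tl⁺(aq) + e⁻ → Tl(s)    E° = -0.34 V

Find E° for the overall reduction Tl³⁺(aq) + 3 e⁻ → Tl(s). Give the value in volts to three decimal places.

+0.720 V

Since ΔG° = −nFE° is additive over sequential reductions, n₃E°₃ = n₁E°₁ + n₂E°₂.
E°₃ = (2×+1.25 + 1×-0.34) / 3 = (+2.160) / 3 = +0.720 V.
Simply averaging or adding the two E° values would be wrong; the electron-weighted sum is required.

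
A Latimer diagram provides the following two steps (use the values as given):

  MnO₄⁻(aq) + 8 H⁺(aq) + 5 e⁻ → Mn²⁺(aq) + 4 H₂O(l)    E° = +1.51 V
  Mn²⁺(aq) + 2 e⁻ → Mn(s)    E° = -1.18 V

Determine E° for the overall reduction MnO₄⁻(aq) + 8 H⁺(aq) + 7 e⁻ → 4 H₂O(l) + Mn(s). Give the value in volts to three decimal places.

Adding the free-energy changes (−nFE°) of the two steps gives −n₃FE°₃ = −n₁FE°₁ − n₂FE°₂.
E°₃ = (5×+1.51 + 2×-1.18) / 7 = (+5.190) / 7 = +0.741 V.

+0.741 V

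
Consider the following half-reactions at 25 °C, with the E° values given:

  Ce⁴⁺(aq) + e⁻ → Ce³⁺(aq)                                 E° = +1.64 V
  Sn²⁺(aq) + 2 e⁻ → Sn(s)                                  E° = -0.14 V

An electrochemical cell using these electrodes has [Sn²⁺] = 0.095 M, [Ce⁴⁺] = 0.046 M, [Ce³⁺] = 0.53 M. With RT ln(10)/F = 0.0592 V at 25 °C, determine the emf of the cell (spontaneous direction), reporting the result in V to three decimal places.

Ce⁴⁺/Ce³⁺ is the cathode (higher E°), Sn²⁺/Sn the anode: E°cell = +1.64 − (-0.14) = +1.78 V, n = 2.
Overall: 2 Ce⁴⁺(aq) + Sn(s) → 2 Ce³⁺(aq) + Sn²⁺(aq)
Q = [Ce³⁺]^2·[Sn²⁺] / ([Ce⁴⁺]^2); log Q = 1.101.
E = E° − (0.0592/n) log Q = +1.78 − (0.0592/2)(1.101) = +1.747 V.

+1.747 V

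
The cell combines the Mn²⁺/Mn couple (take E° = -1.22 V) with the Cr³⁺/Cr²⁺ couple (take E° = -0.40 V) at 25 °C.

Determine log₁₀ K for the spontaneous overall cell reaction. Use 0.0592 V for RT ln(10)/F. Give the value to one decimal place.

Cathode: Cr³⁺/Cr²⁺; anode: Mn²⁺/Mn. E°cell = +0.82 V, n = 2.
log K = nE°cell / 0.0592 = (2)(+0.82) / 0.0592 = 27.7.

27.7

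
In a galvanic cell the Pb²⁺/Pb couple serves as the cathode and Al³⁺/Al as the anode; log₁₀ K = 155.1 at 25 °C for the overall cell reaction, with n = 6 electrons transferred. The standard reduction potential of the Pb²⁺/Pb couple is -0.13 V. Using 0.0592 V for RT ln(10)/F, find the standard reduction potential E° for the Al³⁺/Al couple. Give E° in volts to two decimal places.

E°cell = (0.0592/n)·log K = (0.0592/6)(155.1) = +1.530 V.
Since Pb²⁺/Pb is the cathode and Al³⁺/Al the anode, E°cell = E°(Pb²⁺/Pb) − E°(Al³⁺/Al).
So E°(Al³⁺/Al) = E°(Pb²⁺/Pb) − E°cell = (-0.13) − (+1.530) = -1.66 V.

-1.66 V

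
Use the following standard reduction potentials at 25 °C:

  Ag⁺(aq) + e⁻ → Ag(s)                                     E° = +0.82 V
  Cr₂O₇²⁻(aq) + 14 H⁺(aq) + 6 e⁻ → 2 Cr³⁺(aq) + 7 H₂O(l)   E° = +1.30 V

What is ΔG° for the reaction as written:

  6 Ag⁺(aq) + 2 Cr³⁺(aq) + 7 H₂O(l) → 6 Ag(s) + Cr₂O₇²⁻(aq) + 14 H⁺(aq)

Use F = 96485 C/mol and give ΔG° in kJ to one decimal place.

+277.9 kJ

As written, Ag⁺/Ag is reduced (cathode) and Cr₂O₇²⁻/Cr³⁺ is oxidised (anode), so E°cell = (+0.82) − (+1.30) = -0.48 V.
Balancing electrons gives n = 6.
ΔG° = −nFE° = −(6)(96485)(-0.48) = 277,877 J = +277.9 kJ.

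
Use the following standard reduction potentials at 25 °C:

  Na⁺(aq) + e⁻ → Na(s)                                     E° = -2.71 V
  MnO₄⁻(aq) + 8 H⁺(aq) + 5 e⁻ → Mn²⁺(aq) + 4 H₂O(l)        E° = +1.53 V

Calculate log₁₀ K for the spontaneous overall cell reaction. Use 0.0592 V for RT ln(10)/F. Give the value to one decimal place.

358.1

Cathode: MnO₄⁻/Mn²⁺; anode: Na⁺/Na. E°cell = +4.24 V, n = 5.
log K = nE°cell / 0.0592 = (5)(+4.24) / 0.0592 = 358.1.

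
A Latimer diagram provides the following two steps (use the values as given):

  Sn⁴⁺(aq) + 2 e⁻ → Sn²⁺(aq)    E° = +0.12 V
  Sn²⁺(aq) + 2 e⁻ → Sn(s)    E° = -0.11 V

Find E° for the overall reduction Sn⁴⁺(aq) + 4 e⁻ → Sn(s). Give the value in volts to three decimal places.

Standard free energies of sequential steps add: ΔG°₃ = ΔG°₁ + ΔG°₂, so n₃E°₃ = n₁E°₁ + n₂E°₂.
E°₃ = (2×+0.12 + 2×-0.11) / 4 = (+0.020) / 4 = +0.005 V.

+0.005 V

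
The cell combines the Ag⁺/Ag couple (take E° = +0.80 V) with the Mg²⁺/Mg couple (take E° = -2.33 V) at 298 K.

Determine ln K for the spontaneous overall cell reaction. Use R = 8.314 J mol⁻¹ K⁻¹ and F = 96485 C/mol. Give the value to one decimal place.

Cathode: Ag⁺/Ag; anode: Mg²⁺/Mg. E°cell = (+0.80) − (-2.33) = +3.13 V, with n = 2.
ΔG° = −nFE° = −RT ln K, so ln K = nFE°/(RT) = (2)(96485)(+3.13) / ((8.314)(298)) = 243.785.

243.8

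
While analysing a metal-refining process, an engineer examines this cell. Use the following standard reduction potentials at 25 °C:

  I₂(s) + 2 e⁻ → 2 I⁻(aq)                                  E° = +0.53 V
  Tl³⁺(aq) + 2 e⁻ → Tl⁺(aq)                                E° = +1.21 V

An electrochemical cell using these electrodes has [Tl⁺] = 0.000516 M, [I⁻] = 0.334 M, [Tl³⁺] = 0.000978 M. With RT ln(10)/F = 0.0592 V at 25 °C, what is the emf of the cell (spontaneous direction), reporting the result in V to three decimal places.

Tl³⁺/Tl⁺ is the cathode (higher E°), I₂/I⁻ the anode: E°cell = +1.21 − (+0.53) = +0.68 V, n = 2.
Overall: Tl³⁺(aq) + 2 I⁻(aq) → Tl⁺(aq) + I₂(s)
Q = [Tl⁺] / ([Tl³⁺]·[I⁻]^2); log Q = 0.675.
E = E° − (0.0592/n) log Q = +0.68 − (0.0592/2)(0.675) = +0.660 V.

+0.660 V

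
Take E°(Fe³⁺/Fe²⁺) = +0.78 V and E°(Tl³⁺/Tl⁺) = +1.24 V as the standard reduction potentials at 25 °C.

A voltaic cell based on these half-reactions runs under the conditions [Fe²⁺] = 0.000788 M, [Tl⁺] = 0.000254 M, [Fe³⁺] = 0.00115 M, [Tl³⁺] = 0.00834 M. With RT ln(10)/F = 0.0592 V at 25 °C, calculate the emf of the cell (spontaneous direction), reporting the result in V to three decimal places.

+0.495 V

Tl³⁺/Tl⁺ is the cathode (higher E°), Fe³⁺/Fe²⁺ the anode: E°cell = +1.24 − (+0.78) = +0.46 V, n = 2.
Overall: Tl³⁺(aq) + 2 Fe²⁺(aq) → Tl⁺(aq) + 2 Fe³⁺(aq)
Q = [Tl⁺]·[Fe³⁺]^2 / ([Tl³⁺]·[Fe²⁺]^2); log Q = -1.188.
E = E° − (0.0592/n) log Q = +0.46 − (0.0592/2)(-1.188) = +0.495 V.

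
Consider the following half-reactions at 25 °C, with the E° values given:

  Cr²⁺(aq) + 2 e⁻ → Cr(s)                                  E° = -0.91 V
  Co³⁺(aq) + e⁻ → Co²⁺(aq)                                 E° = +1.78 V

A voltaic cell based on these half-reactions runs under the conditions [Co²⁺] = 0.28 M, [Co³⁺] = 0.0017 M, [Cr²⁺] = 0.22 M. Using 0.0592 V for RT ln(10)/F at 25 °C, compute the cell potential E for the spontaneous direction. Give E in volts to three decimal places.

Co³⁺/Co²⁺ is the cathode (higher E°), Cr²⁺/Cr the anode: E°cell = +1.78 − (-0.91) = +2.69 V, n = 2.
Overall: 2 Co³⁺(aq) + Cr(s) → 2 Co²⁺(aq) + Cr²⁺(aq)
Q = [Co²⁺]^2·[Cr²⁺] / ([Co³⁺]^2); log Q = 3.776.
E = E° − (0.0592/n) log Q = +2.69 − (0.0592/2)(3.776) = +2.578 V.

+2.578 V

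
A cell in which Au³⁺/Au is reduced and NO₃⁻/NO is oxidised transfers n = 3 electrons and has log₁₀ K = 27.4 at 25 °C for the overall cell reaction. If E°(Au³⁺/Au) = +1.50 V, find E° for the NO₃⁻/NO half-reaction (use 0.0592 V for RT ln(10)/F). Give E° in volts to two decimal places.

+0.96 V

E°cell = (0.0592/n)·log K = (0.0592/3)(27.4) = +0.541 V.
Since Au³⁺/Au is the cathode and NO₃⁻/NO the anode, E°cell = E°(Au³⁺/Au) − E°(NO₃⁻/NO).
So E°(NO₃⁻/NO) = E°(Au³⁺/Au) − E°cell = (+1.50) − (+0.541) = +0.96 V.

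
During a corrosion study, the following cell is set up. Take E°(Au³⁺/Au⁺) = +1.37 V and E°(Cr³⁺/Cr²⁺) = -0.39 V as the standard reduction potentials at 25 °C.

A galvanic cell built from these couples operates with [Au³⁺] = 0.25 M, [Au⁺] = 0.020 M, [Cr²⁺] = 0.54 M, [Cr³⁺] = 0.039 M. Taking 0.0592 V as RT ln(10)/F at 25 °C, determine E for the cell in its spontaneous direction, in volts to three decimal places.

+1.860 V

Au³⁺/Au⁺ is the cathode (higher E°), Cr³⁺/Cr²⁺ the anode: E°cell = +1.37 − (-0.39) = +1.76 V, n = 2.
Overall: Au³⁺(aq) + 2 Cr²⁺(aq) → Au⁺(aq) + 2 Cr³⁺(aq)
Q = [Au⁺]·[Cr³⁺]^2 / ([Au³⁺]·[Cr²⁺]^2); log Q = -3.380.
E = E° − (0.0592/n) log Q = +1.76 − (0.0592/2)(-3.380) = +1.860 V.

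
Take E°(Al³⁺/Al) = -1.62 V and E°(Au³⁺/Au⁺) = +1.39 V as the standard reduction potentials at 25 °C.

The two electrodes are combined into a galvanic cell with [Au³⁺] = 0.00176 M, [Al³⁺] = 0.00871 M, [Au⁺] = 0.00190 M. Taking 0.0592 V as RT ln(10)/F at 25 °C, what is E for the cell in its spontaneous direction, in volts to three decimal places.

Au³⁺/Au⁺ is the cathode (higher E°), Al³⁺/Al the anode: E°cell = +1.39 − (-1.62) = +3.01 V, n = 6.
Overall: 3 Au³⁺(aq) + 2 Al(s) → 3 Au⁺(aq) + 2 Al³⁺(aq)
Q = [Au⁺]^3·[Al³⁺]^2 / ([Au³⁺]^3); log Q = -4.020.
E = E° − (0.0592/n) log Q = +3.01 − (0.0592/6)(-4.020) = +3.050 V.

+3.050 V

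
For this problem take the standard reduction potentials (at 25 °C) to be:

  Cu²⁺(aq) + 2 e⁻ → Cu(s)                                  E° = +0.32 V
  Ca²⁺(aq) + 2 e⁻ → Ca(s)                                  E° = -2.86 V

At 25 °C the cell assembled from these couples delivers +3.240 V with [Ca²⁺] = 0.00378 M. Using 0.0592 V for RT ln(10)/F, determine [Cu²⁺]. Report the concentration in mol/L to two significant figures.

0.40 M

Cu²⁺/Cu is the cathode, Ca²⁺/Ca the anode: E°cell = +3.18 V, n = 2.
Overall reaction: Cu²⁺(aq) + Ca(s) → Cu(s) + Ca²⁺(aq); Q = [Ca²⁺]^1/[Cu²⁺]^1.
From E = E° − (0.0592/n) log Q: log Q = (E° − E)·n/0.0592 = (+3.18 − (+3.240))·2/0.0592 = -2.0270.
So 1·log[Cu²⁺] = 1·log(0.00378) − log Q = -2.4225 − (-2.0270) = -0.3955; [Cu²⁺] = 10^(-0.3955) ≈ 0.40 M.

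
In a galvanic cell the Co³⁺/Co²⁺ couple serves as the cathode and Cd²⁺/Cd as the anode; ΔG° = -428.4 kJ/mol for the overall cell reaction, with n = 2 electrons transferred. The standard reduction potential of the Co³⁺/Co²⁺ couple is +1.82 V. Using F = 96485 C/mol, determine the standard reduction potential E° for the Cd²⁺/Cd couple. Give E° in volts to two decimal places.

-0.40 V

E°cell = −ΔG°/(nF) = −(-428.4×10³)/((2)(96485)) = +2.220 V.
Since Co³⁺/Co²⁺ is the cathode and Cd²⁺/Cd the anode, E°cell = E°(Co³⁺/Co²⁺) − E°(Cd²⁺/Cd).
So E°(Cd²⁺/Cd) = E°(Co³⁺/Co²⁺) − E°cell = (+1.82) − (+2.220) = -0.40 V.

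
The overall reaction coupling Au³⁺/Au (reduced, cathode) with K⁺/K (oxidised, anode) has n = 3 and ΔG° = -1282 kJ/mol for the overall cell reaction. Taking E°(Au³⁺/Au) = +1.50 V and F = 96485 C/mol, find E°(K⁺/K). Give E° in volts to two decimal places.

-2.93 V

E°cell = −ΔG°/(nF) = −(-1282×10³)/((3)(96485)) = +4.429 V.
Since Au³⁺/Au is the cathode and K⁺/K the anode, E°cell = E°(Au³⁺/Au) − E°(K⁺/K).
So E°(K⁺/K) = E°(Au³⁺/Au) − E°cell = (+1.50) − (+4.429) = -2.93 V.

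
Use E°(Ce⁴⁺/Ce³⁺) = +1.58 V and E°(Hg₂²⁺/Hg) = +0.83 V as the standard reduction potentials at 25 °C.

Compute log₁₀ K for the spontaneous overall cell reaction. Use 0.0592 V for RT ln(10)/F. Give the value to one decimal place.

25.3

Cathode: Ce⁴⁺/Ce³⁺; anode: Hg₂²⁺/Hg. E°cell = +0.75 V, n = 2.
log K = nE°cell / 0.0592 = (2)(+0.75) / 0.0592 = 25.3.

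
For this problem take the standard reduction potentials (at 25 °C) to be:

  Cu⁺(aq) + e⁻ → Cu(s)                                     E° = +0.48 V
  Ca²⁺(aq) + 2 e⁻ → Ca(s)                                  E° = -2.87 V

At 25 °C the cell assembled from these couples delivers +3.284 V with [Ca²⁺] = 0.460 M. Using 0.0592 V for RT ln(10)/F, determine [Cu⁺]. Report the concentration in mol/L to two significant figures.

Cu⁺/Cu is the cathode, Ca²⁺/Ca the anode: E°cell = +3.35 V, n = 2.
Overall reaction: 2 Cu⁺(aq) + Ca(s) → 2 Cu(s) + Ca²⁺(aq); Q = [Ca²⁺]^1/[Cu⁺]^2.
From E = E° − (0.0592/n) log Q: log Q = (E° − E)·n/0.0592 = (+3.35 − (+3.284))·2/0.0592 = 2.2297.
So 2·log[Cu⁺] = 1·log(0.46) − log Q = -0.3372 − (2.2297) = -2.5669; log[Cu⁺] = -2.5669 / 2 = -1.2834; [Cu⁺] = 10^(-1.2834) ≈ 0.052 M.

0.052 M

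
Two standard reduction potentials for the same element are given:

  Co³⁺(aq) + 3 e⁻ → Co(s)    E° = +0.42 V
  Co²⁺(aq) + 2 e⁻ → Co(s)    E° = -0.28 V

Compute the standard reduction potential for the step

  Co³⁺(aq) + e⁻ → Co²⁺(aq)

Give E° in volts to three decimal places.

+1.820 V

Sequential free energies add, so n₃E°₃ = n₁E°₁ + n₂E°₂.
With n₃ = 3, and the known step contributing 2×(-0.28) V, the unknown satisfies 1·E° = 3×(+0.42) − 2×(-0.28) = +1.820.
E° = +1.820 / 1 = +1.820 V.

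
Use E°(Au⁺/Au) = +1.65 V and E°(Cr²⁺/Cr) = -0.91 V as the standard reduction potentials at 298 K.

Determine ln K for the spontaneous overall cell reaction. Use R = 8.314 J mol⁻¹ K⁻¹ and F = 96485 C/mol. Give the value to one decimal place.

199.4

Cathode: Au⁺/Au; anode: Cr²⁺/Cr. E°cell = (+1.65) − (-0.91) = +2.56 V, with n = 2.
ΔG° = −nFE° = −RT ln K, so ln K = nFE°/(RT) = (2)(96485)(+2.56) / ((8.314)(298)) = 199.390.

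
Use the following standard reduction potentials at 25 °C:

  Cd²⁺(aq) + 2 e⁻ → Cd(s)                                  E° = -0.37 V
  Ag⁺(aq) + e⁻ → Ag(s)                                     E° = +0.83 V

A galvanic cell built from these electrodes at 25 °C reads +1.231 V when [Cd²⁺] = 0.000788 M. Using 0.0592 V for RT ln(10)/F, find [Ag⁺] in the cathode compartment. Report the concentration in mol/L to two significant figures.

Ag⁺/Ag is the cathode, Cd²⁺/Cd the anode: E°cell = +1.20 V, n = 2.
Overall reaction: 2 Ag⁺(aq) + Cd(s) → 2 Ag(s) + Cd²⁺(aq); Q = [Cd²⁺]^1/[Ag⁺]^2.
From E = E° − (0.0592/n) log Q: log Q = (E° − E)·n/0.0592 = (+1.20 − (+1.231))·2/0.0592 = -1.0473.
So 2·log[Ag⁺] = 1·log(0.000788) − log Q = -3.1035 − (-1.0473) = -2.0562; log[Ag⁺] = -2.0562 / 2 = -1.0281; [Ag⁺] = 10^(-1.0281) ≈ 0.094 M.

0.094 M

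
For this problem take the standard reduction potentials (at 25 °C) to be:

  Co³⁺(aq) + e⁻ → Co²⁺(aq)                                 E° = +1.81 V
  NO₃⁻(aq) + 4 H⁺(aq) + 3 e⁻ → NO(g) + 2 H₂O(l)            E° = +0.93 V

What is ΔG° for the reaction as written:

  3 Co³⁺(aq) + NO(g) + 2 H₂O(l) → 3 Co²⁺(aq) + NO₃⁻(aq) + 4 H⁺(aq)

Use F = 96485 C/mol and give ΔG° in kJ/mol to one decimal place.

As written, Co³⁺/Co²⁺ is reduced (cathode) and NO₃⁻/NO is oxidised (anode), so E°cell = (+1.81) − (+0.93) = +0.88 V.
Balancing electrons gives n = 3.
ΔG° = −nFE° = −(3)(96485)(+0.88) = -254,720 J = -254.7 kJ/mol.

-254.7 kJ/mol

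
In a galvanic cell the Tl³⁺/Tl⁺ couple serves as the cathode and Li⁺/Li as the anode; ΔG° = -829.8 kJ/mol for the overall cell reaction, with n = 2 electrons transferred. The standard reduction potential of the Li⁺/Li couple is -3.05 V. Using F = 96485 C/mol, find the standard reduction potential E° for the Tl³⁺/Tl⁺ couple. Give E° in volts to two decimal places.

+1.25 V

E°cell = −ΔG°/(nF) = −(-829.8×10³)/((2)(96485)) = +4.300 V.
Since Tl³⁺/Tl⁺ is the cathode and Li⁺/Li the anode, E°cell = E°(Tl³⁺/Tl⁺) − E°(Li⁺/Li).
So E°(Tl³⁺/Tl⁺) = E°cell + E°(Li⁺/Li) = +4.300 + (-3.05) = +1.25 V.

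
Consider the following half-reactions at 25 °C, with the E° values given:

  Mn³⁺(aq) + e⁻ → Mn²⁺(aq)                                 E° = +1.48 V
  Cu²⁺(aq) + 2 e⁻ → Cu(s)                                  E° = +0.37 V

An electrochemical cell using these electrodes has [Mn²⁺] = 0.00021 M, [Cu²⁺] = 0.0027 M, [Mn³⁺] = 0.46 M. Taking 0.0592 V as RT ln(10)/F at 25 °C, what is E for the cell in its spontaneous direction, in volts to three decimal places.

Mn³⁺/Mn²⁺ is the cathode (higher E°), Cu²⁺/Cu the anode: E°cell = +1.48 − (+0.37) = +1.11 V, n = 2.
Overall: 2 Mn³⁺(aq) + Cu(s) → 2 Mn²⁺(aq) + Cu²⁺(aq)
Q = [Mn²⁺]^2·[Cu²⁺] / ([Mn³⁺]^2); log Q = -9.250.
E = E° − (0.0592/n) log Q = +1.11 − (0.0592/2)(-9.250) = +1.384 V.

+1.384 V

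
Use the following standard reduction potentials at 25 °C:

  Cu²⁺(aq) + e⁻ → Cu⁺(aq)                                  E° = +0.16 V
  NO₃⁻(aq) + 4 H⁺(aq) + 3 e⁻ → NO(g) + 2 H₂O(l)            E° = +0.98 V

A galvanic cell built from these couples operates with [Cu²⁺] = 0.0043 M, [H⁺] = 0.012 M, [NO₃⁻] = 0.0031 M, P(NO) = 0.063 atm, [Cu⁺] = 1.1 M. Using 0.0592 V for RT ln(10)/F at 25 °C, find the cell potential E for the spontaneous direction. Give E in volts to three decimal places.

NO₃⁻/NO is the cathode (higher E°), Cu²⁺/Cu⁺ the anode: E°cell = +0.98 − (+0.16) = +0.82 V, n = 3.
Overall: NO₃⁻(aq) + 4 H⁺(aq) + 3 Cu⁺(aq) → NO(g) + 2 H₂O(l) + 3 Cu²⁺(aq)
Q = P(NO)·[Cu²⁺]^3 / ([NO₃⁻]·[H⁺]^4·[Cu⁺]^3); log Q = 1.767.
E = E° − (0.0592/n) log Q = +0.82 − (0.0592/3)(1.767) = +0.785 V.

+0.785 V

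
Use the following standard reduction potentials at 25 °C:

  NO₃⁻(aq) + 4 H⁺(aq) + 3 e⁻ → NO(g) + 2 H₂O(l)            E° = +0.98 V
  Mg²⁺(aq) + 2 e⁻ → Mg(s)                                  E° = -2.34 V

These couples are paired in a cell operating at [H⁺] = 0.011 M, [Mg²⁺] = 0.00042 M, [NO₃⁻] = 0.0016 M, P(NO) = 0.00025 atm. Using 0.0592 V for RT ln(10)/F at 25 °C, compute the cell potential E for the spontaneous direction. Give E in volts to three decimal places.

NO₃⁻/NO is the cathode (higher E°), Mg²⁺/Mg the anode: E°cell = +0.98 − (-2.34) = +3.32 V, n = 6.
Overall: 2 NO₃⁻(aq) + 8 H⁺(aq) + 3 Mg(s) → 2 NO(g) + 4 H₂O(l) + 3 Mg²⁺(aq)
Q = P(NO)^2·[Mg²⁺]^3 / ([NO₃⁻]^2·[H⁺]^8); log Q = 3.926.
E = E° − (0.0592/n) log Q = +3.32 − (0.0592/6)(3.926) = +3.281 V.

+3.281 V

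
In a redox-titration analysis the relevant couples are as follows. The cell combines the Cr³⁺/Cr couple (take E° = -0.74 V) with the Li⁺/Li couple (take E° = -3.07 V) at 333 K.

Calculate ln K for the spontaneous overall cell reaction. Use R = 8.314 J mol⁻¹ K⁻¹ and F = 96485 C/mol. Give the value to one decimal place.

Cathode: Cr³⁺/Cr; anode: Li⁺/Li. E°cell = (-0.74) − (-3.07) = +2.33 V, with n = 3.
ΔG° = −nFE° = −RT ln K, so ln K = nFE°/(RT) = (3)(96485)(+2.33) / ((8.314)(333)) = 243.603.

243.6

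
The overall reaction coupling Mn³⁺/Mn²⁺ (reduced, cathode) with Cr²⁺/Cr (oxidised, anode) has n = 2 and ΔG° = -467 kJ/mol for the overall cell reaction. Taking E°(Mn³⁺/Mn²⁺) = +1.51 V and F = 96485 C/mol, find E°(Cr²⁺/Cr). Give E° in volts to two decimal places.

-0.91 V

E°cell = −ΔG°/(nF) = −(-467×10³)/((2)(96485)) = +2.420 V.
Since Mn³⁺/Mn²⁺ is the cathode and Cr²⁺/Cr the anode, E°cell = E°(Mn³⁺/Mn²⁺) − E°(Cr²⁺/Cr).
So E°(Cr²⁺/Cr) = E°(Mn³⁺/Mn²⁺) − E°cell = (+1.51) − (+2.420) = -0.91 V.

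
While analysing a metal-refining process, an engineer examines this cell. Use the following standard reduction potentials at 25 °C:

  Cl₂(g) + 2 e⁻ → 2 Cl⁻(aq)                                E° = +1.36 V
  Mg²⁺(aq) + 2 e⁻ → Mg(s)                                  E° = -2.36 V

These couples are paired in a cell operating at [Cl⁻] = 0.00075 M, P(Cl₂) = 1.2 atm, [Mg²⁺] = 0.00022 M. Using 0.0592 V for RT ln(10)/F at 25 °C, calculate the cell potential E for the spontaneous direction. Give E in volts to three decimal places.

Cl₂/Cl⁻ is the cathode (higher E°), Mg²⁺/Mg the anode: E°cell = +1.36 − (-2.36) = +3.72 V, n = 2.
Overall: Cl₂(g) + Mg(s) → 2 Cl⁻(aq) + Mg²⁺(aq)
Q = [Cl⁻]^2·[Mg²⁺] / (P(Cl₂)); log Q = -9.987.
E = E° − (0.0592/n) log Q = +3.72 − (0.0592/2)(-9.987) = +4.016 V.

+4.016 V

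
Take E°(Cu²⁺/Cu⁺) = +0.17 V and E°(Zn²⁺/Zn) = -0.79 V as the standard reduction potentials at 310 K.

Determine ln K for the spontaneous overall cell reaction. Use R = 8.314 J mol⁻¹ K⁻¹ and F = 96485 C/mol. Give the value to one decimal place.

71.9

Cathode: Cu²⁺/Cu⁺; anode: Zn²⁺/Zn. E°cell = (+0.17) − (-0.79) = +0.96 V, with n = 2.
ΔG° = −nFE° = −RT ln K, so ln K = nFE°/(RT) = (2)(96485)(+0.96) / ((8.314)(310)) = 71.877.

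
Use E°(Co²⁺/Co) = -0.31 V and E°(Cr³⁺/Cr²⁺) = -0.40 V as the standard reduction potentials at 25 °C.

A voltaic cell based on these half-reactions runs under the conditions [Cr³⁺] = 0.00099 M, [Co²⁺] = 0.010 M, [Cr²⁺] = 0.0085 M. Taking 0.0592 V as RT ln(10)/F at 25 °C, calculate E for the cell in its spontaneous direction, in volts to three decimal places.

+0.086 V

Co²⁺/Co is the cathode (higher E°), Cr³⁺/Cr²⁺ the anode: E°cell = -0.31 − (-0.40) = +0.09 V, n = 2.
Overall: Co²⁺(aq) + 2 Cr²⁺(aq) → Co(s) + 2 Cr³⁺(aq)
Q = [Cr³⁺]^2 / ([Co²⁺]·[Cr²⁺]^2); log Q = 0.132.
E = E° − (0.0592/n) log Q = +0.09 − (0.0592/2)(0.132) = +0.086 V.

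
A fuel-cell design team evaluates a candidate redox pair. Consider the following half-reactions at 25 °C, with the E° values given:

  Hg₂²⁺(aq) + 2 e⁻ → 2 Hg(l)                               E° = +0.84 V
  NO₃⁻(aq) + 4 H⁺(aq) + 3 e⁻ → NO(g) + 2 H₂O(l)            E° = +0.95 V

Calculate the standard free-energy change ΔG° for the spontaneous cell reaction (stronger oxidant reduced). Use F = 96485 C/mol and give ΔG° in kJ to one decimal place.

NO₃⁻/NO (E° = +0.95 V) is the cathode; Hg₂²⁺/Hg (E° = +0.84 V) is the anode, so E°cell = +0.11 V.
Balancing electrons gives n = 6 (lcm of 3 and 2).
ΔG° = −nFE° = −(6)(96485)(+0.11) = -63,680 J = -63.7 kJ.

-63.7 kJ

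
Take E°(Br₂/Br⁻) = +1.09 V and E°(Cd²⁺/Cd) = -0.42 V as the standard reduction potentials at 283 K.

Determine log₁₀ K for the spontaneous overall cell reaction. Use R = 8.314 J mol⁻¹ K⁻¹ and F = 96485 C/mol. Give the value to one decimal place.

53.8

Cathode: Br₂/Br⁻; anode: Cd²⁺/Cd. E°cell = (+1.09) − (-0.42) = +1.51 V, with n = 2.
ΔG° = −nFE° = −RT ln K, so ln K = nFE°/(RT) = (2)(96485)(+1.51) / ((8.314)(283)) = 123.843.
log₁₀ K = 123.843 / ln 10 = 53.8.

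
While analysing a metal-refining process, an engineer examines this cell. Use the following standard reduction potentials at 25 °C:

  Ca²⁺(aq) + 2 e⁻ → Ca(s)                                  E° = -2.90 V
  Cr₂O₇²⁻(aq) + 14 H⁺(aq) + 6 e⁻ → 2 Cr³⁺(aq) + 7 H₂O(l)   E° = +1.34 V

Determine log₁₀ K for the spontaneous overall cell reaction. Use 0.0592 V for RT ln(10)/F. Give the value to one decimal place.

Cathode: Cr₂O₇²⁻/Cr³⁺; anode: Ca²⁺/Ca. E°cell = +4.24 V, n = 6.
log K = nE°cell / 0.0592 = (6)(+4.24) / 0.0592 = 429.7.

429.7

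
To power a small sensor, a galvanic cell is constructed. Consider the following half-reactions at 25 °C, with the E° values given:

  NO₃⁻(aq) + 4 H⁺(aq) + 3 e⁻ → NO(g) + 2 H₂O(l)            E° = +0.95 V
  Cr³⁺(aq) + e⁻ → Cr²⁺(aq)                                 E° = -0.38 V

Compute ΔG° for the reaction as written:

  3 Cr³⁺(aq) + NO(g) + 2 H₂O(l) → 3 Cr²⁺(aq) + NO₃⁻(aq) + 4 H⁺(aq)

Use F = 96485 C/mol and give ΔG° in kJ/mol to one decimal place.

As written, Cr³⁺/Cr²⁺ is reduced (cathode) and NO₃⁻/NO is oxidised (anode), so E°cell = (-0.38) − (+0.95) = -1.33 V.
Balancing electrons gives n = 3.
ΔG° = −nFE° = −(3)(96485)(-1.33) = 384,975 J = +385.0 kJ/mol.

+385.0 kJ/mol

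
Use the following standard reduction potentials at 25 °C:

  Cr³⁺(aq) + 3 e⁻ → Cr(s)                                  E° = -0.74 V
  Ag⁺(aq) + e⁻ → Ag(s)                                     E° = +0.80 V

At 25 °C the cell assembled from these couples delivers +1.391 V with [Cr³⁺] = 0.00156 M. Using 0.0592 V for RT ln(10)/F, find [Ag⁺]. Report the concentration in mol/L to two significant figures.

0.00035 M

Ag⁺/Ag is the cathode, Cr³⁺/Cr the anode: E°cell = +1.54 V, n = 3.
Overall reaction: 3 Ag⁺(aq) + Cr(s) → 3 Ag(s) + Cr³⁺(aq); Q = [Cr³⁺]^1/[Ag⁺]^3.
From E = E° − (0.0592/n) log Q: log Q = (E° − E)·n/0.0592 = (+1.54 − (+1.391))·3/0.0592 = 7.5507.
So 3·log[Ag⁺] = 1·log(0.00156) − log Q = -2.8069 − (7.5507) = -10.3576; log[Ag⁺] = -10.3576 / 3 = -3.4525; [Ag⁺] = 10^(-3.4525) ≈ 0.00035 M.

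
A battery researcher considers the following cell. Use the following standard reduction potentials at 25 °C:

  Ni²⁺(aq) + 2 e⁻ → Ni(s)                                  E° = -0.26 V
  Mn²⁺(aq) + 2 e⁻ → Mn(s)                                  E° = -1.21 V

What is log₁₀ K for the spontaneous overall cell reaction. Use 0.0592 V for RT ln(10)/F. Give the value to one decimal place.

32.1

Cathode: Ni²⁺/Ni; anode: Mn²⁺/Mn. E°cell = +0.95 V, n = 2.
log K = nE°cell / 0.0592 = (2)(+0.95) / 0.0592 = 32.1.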